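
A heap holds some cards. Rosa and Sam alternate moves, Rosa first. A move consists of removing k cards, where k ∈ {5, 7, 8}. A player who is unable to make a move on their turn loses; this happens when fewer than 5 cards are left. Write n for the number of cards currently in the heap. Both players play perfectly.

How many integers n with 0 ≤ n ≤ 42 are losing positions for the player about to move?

Use the standard recursion: the mover loses at a terminal position; elsewhere, the mover wins exactly when some move hands the opponent an L position.
n=0: no move → L
n=1: no move → L
n=2: no move → L
n=3: no move → L
n=4: no move → L
n=5: can move to 0, which is L ⇒ W
n=6: can move to 1, which is L ⇒ W
n=7: can move to 2, which is L ⇒ W
n=8: can move to 3, which is L ⇒ W
n=9: can move to 4, which is L ⇒ W
n=10: can move to 3, which is L ⇒ W
n=11: can move to 4, which is L ⇒ W
n=12: can move to 4, which is L ⇒ W
n=13: moves to 8(W), 6(W), 5(W); every one is W ⇒ L
n=14: moves to 9(W), 7(W), 6(W); every one is W ⇒ L
n=15: moves to 10(W), 8(W), 7(W); every one is W ⇒ L
n=16: moves to 11(W), 9(W), 8(W); every one is W ⇒ L
n=17: moves to 12(W), 10(W), 9(W); every one is W ⇒ L
n=18: can move to 13, which is L ⇒ W
n=19: can move to 14, which is L ⇒ W
n=20: can move to 15, which is L ⇒ W
n=21: can move to 16, which is L ⇒ W
n=22: can move to 17, which is L ⇒ W
n=23: can move to 16, which is L ⇒ W
n=24: can move to 17, which is L ⇒ W
n=25: can move to 17, which is L ⇒ W
n=26: moves to 21(W), 19(W), 18(W); every one is W ⇒ L
n=27: moves to 22(W), 20(W), 19(W); every one is W ⇒ L
n=28: moves to 23(W), 21(W), 20(W); every one is W ⇒ L
n=29: moves to 24(W), 22(W), 21(W); every one is W ⇒ L
n=30: moves to 25(W), 23(W), 22(W); every one is W ⇒ L
n=31: can move to 26, which is L ⇒ W
n=32: can move to 27, which is L ⇒ W
n=33: can move to 28, which is L ⇒ W
n=34: can move to 29, which is L ⇒ W
n=35: can move to 30, which is L ⇒ W
n=36: can move to 29, which is L ⇒ W
n=37: can move to 30, which is L ⇒ W
n=38: can move to 30, which is L ⇒ W
n=39: moves to 34(W), 32(W), 31(W); every one is W ⇒ L
n=40: moves to 35(W), 33(W), 32(W); every one is W ⇒ L
n=41: moves to 36(W), 34(W), 33(W); every one is W ⇒ L
n=42: moves to 37(W), 35(W), 34(W); every one is W ⇒ L
L entries with 0 ≤ n ≤ 42: n = 0, 1, 2, 3, 4, 13, 14, 15, 16, 17, 26, 27, 28, 29, 30, 39, 40, 41, 42; that makes 19.

19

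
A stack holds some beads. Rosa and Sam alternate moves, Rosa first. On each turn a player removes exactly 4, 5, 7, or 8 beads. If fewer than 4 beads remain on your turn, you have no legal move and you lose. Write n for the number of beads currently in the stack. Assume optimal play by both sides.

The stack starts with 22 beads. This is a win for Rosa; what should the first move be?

Remove 7, leaving 15.

Work bottom-up. With no move the player to move loses. Otherwise the position is W if at least one move leads to an L position for the opponent, and L if every move leads to a W.
n=0: no move → L
n=1: no move → L
n=2: no move → L
n=3: no move → L
n=4: W (go to 0, an L position)
n=5: W (go to 1, an L position)
n=6: W (go to 2, an L position)
n=7: W (go to 3, an L position)
n=8: W (go to 3, an L position)
n=9: W (go to 2, an L position)
n=10: W (go to 3, an L position)
n=11: W (go to 3, an L position)
n=12: L (options 8(W), 7(W), 5(W), 4(W) are all W)
n=13: L (options 9(W), 8(W), 6(W), 5(W) are all W)
n=14: L (options 10(W), 9(W), 7(W), 6(W) are all W)
n=15: L (options 11(W), 10(W), 8(W), 7(W) are all W)
n=16: W (go to 12, an L position)
n=17: W (go to 13, an L position)
n=18: W (go to 14, an L position)
n=19: W (go to 15, an L position)
n=20: W (go to 15, an L position)
n=21: W (go to 14, an L position)
n=22: W (go to 15, an L position)
From 22, the L positions reachable in one move are: 15, 14. Any move reaching one of these is winning.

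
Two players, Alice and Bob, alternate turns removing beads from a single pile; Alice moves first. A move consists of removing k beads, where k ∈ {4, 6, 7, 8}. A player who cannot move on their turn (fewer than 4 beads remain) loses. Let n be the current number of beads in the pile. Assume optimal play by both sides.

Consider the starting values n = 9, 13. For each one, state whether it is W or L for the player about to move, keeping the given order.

9: W, 13: L

Positions with no move are L. A position that does have a move is losing for the player to move precisely when every available move leads to a winning position for the opponent. Fill in the labels:
n=0: no move → L
n=1: no move → L
n=2: no move → L
n=3: no move → L
n=4: reaches L-position 0 → W
n=5: reaches L-position 1 → W
n=6: reaches L-position 2 → W
n=7: reaches L-position 3 → W
n=8: reaches L-position 2 → W
n=9: reaches L-position 3 → W
n=10: reaches L-position 3 → W
n=11: reaches L-position 3 → W
n=12: only reaches 8(W), 6(W), 5(W), 4(W), all W → L
n=13: only reaches 9(W), 7(W), 6(W), 5(W), all W → L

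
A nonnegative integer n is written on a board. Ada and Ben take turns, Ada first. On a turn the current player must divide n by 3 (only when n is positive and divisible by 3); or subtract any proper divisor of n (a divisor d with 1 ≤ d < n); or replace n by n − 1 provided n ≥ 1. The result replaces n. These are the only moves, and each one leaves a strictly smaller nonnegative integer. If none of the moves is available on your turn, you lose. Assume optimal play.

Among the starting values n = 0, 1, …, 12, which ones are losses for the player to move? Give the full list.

0, 2, 5, 7, 9, 11

Classify positions by backward induction: terminal positions (no move available) are L. From any other position, the mover wins iff some move reaches an L.
n=0: no move → L
n=1: →0(L), so W
n=2: →1(W) only, which is W, so L
n=3: →2(L), so W
n=4: →2(L), so W
n=5: →4(W) only, which is W, so L
n=6: →2(L), so W
n=7: →6(W) only, which is W, so L
n=8: →7(L), so W
n=9: →3(W), 6(W), 8(W) — all W, so L
n=10: →5(L), so W
n=11: →10(W) only, which is W, so L
n=12: →9(L), so W
Reading off the rows marked L gives the requested list; there are 6 such values of n.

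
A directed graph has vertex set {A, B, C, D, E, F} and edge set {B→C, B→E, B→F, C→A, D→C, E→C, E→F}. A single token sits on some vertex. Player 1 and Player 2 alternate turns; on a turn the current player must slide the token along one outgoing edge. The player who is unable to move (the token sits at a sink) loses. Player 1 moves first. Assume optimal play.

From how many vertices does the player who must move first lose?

Label each position W (a win for the player to move) or L (a loss). A position with no legal move is L; any other position is W exactly when some move reaches an L, and L when every move reaches a W.
Every edge goes from a vertex to one that appears earlier in the order F, A, C, E, B, D, so processing vertices in that order labels each vertex after all of its successors.
F: no outgoing edge → L
A: no outgoing edge → L
C: reaches L-position A → W
E: reaches L-position F → W
B: reaches L-position F → W
D: only reaches C(W), which is W → L
The L vertices are A, D, F; that is 3 in all.

3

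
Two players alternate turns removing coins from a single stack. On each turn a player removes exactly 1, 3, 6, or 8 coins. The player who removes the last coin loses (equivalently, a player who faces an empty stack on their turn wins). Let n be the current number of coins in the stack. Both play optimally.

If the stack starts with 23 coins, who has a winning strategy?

Classify positions by backward induction: terminal positions (no move available) are W. From any other position, the mover wins iff some move reaches an L.
n=0: no move; the opponent has just taken the last coin and therefore loses → W
n=1: →0(W) only, which is W, so L
n=2: →1(L), so W
n=3: →2(W), 0(W) — all W, so L
n=4: →3(L), so W
n=5: →4(W), 2(W) — all W, so L
n=6: →5(L), so W
n=7: →1(L), so W
n=8: →5(L), so W
n=9: →3(L), so W
n=10: →9(W), 7(W), 4(W), 2(W) — all W, so L
n=11: →10(L), so W
n=12: →11(W), 9(W), 6(W), 4(W) — all W, so L
n=13: →12(L), so W
n=14: →13(W), 11(W), 8(W), 6(W) — all W, so L
n=15: →14(L), so W
n=16: →10(L), so W
n=17: →14(L), so W
n=18: →12(L), so W
n=19: →18(W), 16(W), 13(W), 11(W) — all W, so L
n=20: →19(L), so W
n=21: →20(W), 18(W), 15(W), 13(W) — all W, so L
n=22: →21(L), so W
n=23: →22(W), 20(W), 17(W), 15(W) — all W, so L
The starting position 23 is L: whatever the player to move does, the opponent receives a W position.

The second player wins.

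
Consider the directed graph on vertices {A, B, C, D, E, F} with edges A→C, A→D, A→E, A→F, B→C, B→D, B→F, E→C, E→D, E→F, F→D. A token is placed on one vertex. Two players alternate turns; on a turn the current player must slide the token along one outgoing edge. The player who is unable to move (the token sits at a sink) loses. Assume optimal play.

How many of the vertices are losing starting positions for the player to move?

Compute win/loss labels from the base case upward. A position with no move is L. Any other position is W if it can reach an L in one move, else L.
Every edge goes from a vertex to one that appears earlier in the order D, C, F, E, A, B, so processing vertices in that order labels each vertex after all of its successors.
D: no outgoing edge → L
C: no outgoing edge → L
F: reaches L-position D → W
E: reaches L-position C → W
A: reaches L-position C → W
B: reaches L-position C → W
The L vertices are C, D; that is 2 in all.

2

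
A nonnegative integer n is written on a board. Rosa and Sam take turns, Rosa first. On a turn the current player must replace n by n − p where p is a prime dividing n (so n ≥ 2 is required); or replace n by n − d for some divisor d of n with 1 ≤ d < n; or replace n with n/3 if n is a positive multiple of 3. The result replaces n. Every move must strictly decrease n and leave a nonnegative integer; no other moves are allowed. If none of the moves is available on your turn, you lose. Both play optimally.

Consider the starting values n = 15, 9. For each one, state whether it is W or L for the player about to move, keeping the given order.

15: W, 9: L

Work bottom-up. With no move the player to move loses. Otherwise the position is W if at least one move leads to an L position for the opponent, and L if every move leads to a W.
n=0: no move → L
n=1: no move → L
n=2: can move to 0, which is L ⇒ W
n=3: can move to 0, which is L ⇒ W
n=4: moves to 2(W), 3(W); every one is W ⇒ L
n=5: can move to 0, which is L ⇒ W
n=6: can move to 4, which is L ⇒ W
n=7: can move to 0, which is L ⇒ W
n=8: can move to 4, which is L ⇒ W
n=9: moves to 3(W), 6(W), 8(W); every one is W ⇒ L
n=10: can move to 9, which is L ⇒ W
n=11: can move to 0, which is L ⇒ W
n=12: can move to 4, which is L ⇒ W
n=13: can move to 0, which is L ⇒ W
n=14: moves to 7(W), 12(W), 13(W); every one is W ⇒ L
n=15: can move to 14, which is L ⇒ W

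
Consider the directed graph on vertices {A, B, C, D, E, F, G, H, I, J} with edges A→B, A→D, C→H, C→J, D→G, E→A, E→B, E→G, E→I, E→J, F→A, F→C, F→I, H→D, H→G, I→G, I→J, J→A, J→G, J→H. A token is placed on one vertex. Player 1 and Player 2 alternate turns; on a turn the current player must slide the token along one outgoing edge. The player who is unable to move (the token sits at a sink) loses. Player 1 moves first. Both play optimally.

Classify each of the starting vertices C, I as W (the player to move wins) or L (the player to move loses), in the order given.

C: L, I: W

Build the W/L table. Terminal = L. A non-terminal position is W if it has a move to some L; otherwise it is L.
Every edge goes from a vertex to one that appears earlier in the order B, G, D, A, H, J, I, C, E, F, so processing vertices in that order labels each vertex after all of its successors.
B: no outgoing edge → L
G: no outgoing edge → L
D: →G(L), so W
A: →B(L), so W
H: →G(L), so W
J: →G(L), so W
I: →G(L), so W
C: →J(W), H(W) — all W, so L
E: →G(L), so W
F: →C(L), so W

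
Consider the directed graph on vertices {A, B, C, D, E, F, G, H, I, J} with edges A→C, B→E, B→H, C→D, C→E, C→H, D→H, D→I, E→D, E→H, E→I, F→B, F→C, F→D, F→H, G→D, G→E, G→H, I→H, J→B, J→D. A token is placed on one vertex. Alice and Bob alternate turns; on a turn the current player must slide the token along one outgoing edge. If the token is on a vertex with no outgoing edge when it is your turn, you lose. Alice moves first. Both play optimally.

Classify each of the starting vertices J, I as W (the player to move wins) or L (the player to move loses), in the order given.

Work bottom-up. With no move the player to move loses. Otherwise the position is W if at least one move leads to an L position for the opponent, and L if every move leads to a W.
Every edge goes from a vertex to one that appears earlier in the order H, I, D, E, C, G, A, B, J, F, so processing vertices in that order labels each vertex after all of its successors.
H: no outgoing edge → L
I: reaches L-position H → W
D: reaches L-position H → W
E: reaches L-position H → W
C: reaches L-position H → W
G: reaches L-position H → W
A: only reaches C(W), which is W → L
B: reaches L-position H → W
J: only reaches B(W), D(W), all W → L
F: reaches L-position H → W

J: L, I: W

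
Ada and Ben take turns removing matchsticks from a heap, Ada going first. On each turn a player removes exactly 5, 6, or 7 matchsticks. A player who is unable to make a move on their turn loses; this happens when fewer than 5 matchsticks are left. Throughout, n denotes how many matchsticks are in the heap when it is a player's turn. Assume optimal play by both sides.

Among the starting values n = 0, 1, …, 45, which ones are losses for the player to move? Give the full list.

0, 1, 2, 3, 4, 12, 13, 14, 15, 16, 24, 25, 26, 27, 28, 36, 37, 38, 39, 40

Positions with no move are L. A position that does have a move is losing for the player to move precisely when every available move leads to a winning position for the opponent. Fill in the labels:
n=0: no move → L
n=1: no move → L
n=2: no move → L
n=3: no move → L
n=4: no move → L
n=5: reaches L-position 0 → W
n=6: reaches L-position 1 → W
n=7: reaches L-position 2 → W
n=8: reaches L-position 3 → W
n=9: reaches L-position 4 → W
n=10: reaches L-position 4 → W
n=11: reaches L-position 4 → W
n=12: only reaches 7(W), 6(W), 5(W), all W → L
n=13: only reaches 8(W), 7(W), 6(W), all W → L
n=14: only reaches 9(W), 8(W), 7(W), all W → L
n=15: only reaches 10(W), 9(W), 8(W), all W → L
n=16: only reaches 11(W), 10(W), 9(W), all W → L
n=17: reaches L-position 12 → W
n=18: reaches L-position 13 → W
n=19: reaches L-position 14 → W
n=20: reaches L-position 15 → W
n=21: reaches L-position 16 → W
n=22: reaches L-position 16 → W
n=23: reaches L-position 16 → W
n=24: only reaches 19(W), 18(W), 17(W), all W → L
n=25: only reaches 20(W), 19(W), 18(W), all W → L
n=26: only reaches 21(W), 20(W), 19(W), all W → L
n=27: only reaches 22(W), 21(W), 20(W), all W → L
n=28: only reaches 23(W), 22(W), 21(W), all W → L
n=29: reaches L-position 24 → W
n=30: reaches L-position 25 → W
n=31: reaches L-position 26 → W
n=32: reaches L-position 27 → W
n=33: reaches L-position 28 → W
n=34: reaches L-position 28 → W
n=35: reaches L-position 28 → W
n=36: only reaches 31(W), 30(W), 29(W), all W → L
n=37: only reaches 32(W), 31(W), 30(W), all W → L
n=38: only reaches 33(W), 32(W), 31(W), all W → L
n=39: only reaches 34(W), 33(W), 32(W), all W → L
n=40: only reaches 35(W), 34(W), 33(W), all W → L
n=41: reaches L-position 36 → W
n=42: reaches L-position 37 → W
n=43: reaches L-position 38 → W
n=44: reaches L-position 39 → W
n=45: reaches L-position 40 → W
Reading off the rows marked L gives the requested list; there are 20 such values of n.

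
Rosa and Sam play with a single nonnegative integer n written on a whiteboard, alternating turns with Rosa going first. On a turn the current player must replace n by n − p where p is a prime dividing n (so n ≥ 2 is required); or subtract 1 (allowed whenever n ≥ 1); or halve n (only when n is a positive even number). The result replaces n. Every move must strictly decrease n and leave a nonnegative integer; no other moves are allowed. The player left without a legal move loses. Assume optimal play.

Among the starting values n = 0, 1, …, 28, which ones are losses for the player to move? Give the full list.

Compute win/loss labels from the base case upward. A position with no move is L. Any other position is W if it can reach an L in one move, else L.
n=0: no move → L
n=1: W (go to 0, an L position)
n=2: W (go to 0, an L position)
n=3: W (go to 0, an L position)
n=4: L (options 2(W), 3(W) are all W)
n=5: W (go to 0, an L position)
n=6: W (go to 4, an L position)
n=7: W (go to 0, an L position)
n=8: W (go to 4, an L position)
n=9: L (options 6(W), 8(W) are all W)
n=10: W (go to 9, an L position)
n=11: W (go to 0, an L position)
n=12: W (go to 9, an L position)
n=13: W (go to 0, an L position)
n=14: L (options 7(W), 12(W), 13(W) are all W)
n=15: W (go to 14, an L position)
n=16: W (go to 14, an L position)
n=17: W (go to 0, an L position)
n=18: W (go to 9, an L position)
n=19: W (go to 0, an L position)
n=20: L (options 10(W), 15(W), 18(W), 19(W) are all W)
n=21: W (go to 14, an L position)
n=22: W (go to 20, an L position)
n=23: W (go to 0, an L position)
n=24: L (options 12(W), 21(W), 22(W), 23(W) are all W)
n=25: W (go to 20, an L position)
n=26: W (go to 24, an L position)
n=27: W (go to 24, an L position)
n=28: W (go to 14, an L position)
The losing starting values of n are exactly the entries labelled L in this table (6 of them).

0, 4, 9, 14, 20, 24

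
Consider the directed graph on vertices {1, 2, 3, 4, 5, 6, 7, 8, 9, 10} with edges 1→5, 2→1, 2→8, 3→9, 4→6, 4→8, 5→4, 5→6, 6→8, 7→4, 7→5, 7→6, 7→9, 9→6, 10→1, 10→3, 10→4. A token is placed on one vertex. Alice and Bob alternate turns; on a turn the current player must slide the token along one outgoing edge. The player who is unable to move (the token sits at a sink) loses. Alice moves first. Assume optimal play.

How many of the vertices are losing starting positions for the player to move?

4

Positions with no move are L. A position that does have a move is losing for the player to move precisely when every available move leads to a winning position for the opponent. Fill in the labels:
Every edge goes from a vertex to one that appears earlier in the order 8, 6, 4, 9, 5, 3, 1, 10, 7, 2, so processing vertices in that order labels each vertex after all of its successors.
8: no outgoing edge → L
6: W (go to 8, an L position)
4: W (go to 8, an L position)
9: L (sole option 6(W) is W)
5: L (options 4(W), 6(W) are all W)
3: W (go to 9, an L position)
1: W (go to 5, an L position)
10: L (options 1(W), 3(W), 4(W) are all W)
7: W (go to 5, an L position)
2: W (go to 8, an L position)
The L vertices are 5, 8, 9, 10; that is 4 in all.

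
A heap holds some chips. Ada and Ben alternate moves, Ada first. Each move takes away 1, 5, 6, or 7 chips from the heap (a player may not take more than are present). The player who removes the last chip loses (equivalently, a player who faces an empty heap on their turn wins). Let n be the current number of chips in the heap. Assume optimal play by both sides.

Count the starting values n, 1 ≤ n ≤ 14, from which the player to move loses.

Compute win/loss labels from the base case upward. A position with no move is W. Any other position is W if it can reach an L in one move, else L.
n=0: no move; the opponent has just taken the last chip and therefore loses → W
n=1: the only move is to 0(W), a W ⇒ L
n=2: can move to 1, which is L ⇒ W
n=3: the only move is to 2(W), a W ⇒ L
n=4: can move to 3, which is L ⇒ W
n=5: moves to 4(W), 0(W); every one is W ⇒ L
n=6: can move to 5, which is L ⇒ W
n=7: can move to 1, which is L ⇒ W
n=8: can move to 3, which is L ⇒ W
n=9: can move to 3, which is L ⇒ W
n=10: can move to 5, which is L ⇒ W
n=11: can move to 5, which is L ⇒ W
n=12: can move to 5, which is L ⇒ W
n=13: moves to 12(W), 8(W), 7(W), 6(W); every one is W ⇒ L
n=14: can move to 13, which is L ⇒ W
L entries with 1 ≤ n ≤ 14 (the range starts at n=1): n = 1, 3, 5, 13; that makes 4.

4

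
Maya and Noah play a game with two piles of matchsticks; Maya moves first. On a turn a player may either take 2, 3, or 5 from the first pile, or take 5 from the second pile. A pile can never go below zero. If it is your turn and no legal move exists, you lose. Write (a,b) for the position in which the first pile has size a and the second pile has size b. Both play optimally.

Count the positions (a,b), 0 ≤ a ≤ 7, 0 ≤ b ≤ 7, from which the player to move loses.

21

Positions with no move are L. A position that does have a move is losing for the player to move precisely when every available move leads to a winning position for the opponent. Fill in the labels:
Every move lowers a or b (never raises either), so fill the grid row by row in increasing a, and left to right within a row: each cell's successors are then already labelled.
      b=0  b=1  b=2  b=3  b=4  b=5  b=6  b=7
a=0:    L    L    L    L    L    W    W    W
a=1:    L    L    L    L    L    W    W    W
a=2:    W    W    W    W    W    L    L    L
a=3:    W    W    W    W    W    L    L    L
a=4:    W    W    W    W    W    W    W    W
a=5:    W    W    W    W    W    W    W    W
a=6:    W    W    W    W    W    W    W    W
a=7:    L    L    L    L    L    W    W    W
Cells with no legal move (terminal, hence L): (0,0), (0,1), (0,2), (0,3), (0,4), (1,0), (1,1), (1,2), (1,3), (1,4).
The remaining L cells, each justified by listing all of its moves:
(2,5): L (options (0,5)(W), (2,0)(W) are all W)
(2,6): L (options (0,6)(W), (2,1)(W) are all W)
(2,7): L (options (0,7)(W), (2,2)(W) are all W)
(3,5): L (options (1,5)(W), (0,5)(W), (3,0)(W) are all W)
(3,6): L (options (1,6)(W), (0,6)(W), (3,1)(W) are all W)
(3,7): L (options (1,7)(W), (0,7)(W), (3,2)(W) are all W)
(7,0): L (options (5,0)(W), (4,0)(W), (2,0)(W) are all W)
(7,1): L (options (5,1)(W), (4,1)(W), (2,1)(W) are all W)
(7,2): L (options (5,2)(W), (4,2)(W), (2,2)(W) are all W)
(7,3): L (options (5,3)(W), (4,3)(W), (2,3)(W) are all W)
(7,4): L (options (5,4)(W), (4,4)(W), (2,4)(W) are all W)
Every other cell has at least one move into one of the L cells above, so it is W.
L cells per row: a=0: 5, a=1: 5, a=2: 3, a=3: 3, a=4: 0, a=5: 0, a=6: 0, a=7: 5; total 21.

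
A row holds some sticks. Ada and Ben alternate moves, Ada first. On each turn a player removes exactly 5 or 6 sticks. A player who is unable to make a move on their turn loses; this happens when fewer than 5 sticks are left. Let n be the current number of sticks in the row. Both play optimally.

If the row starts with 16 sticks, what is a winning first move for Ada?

Compute win/loss labels from the base case upward. A position with no move is L. Any other position is W if it can reach an L in one move, else L.
n=0: no move → L
n=1: no move → L
n=2: no move → L
n=3: no move → L
n=4: no move → L
n=5: W (go to 0, an L position)
n=6: W (go to 1, an L position)
n=7: W (go to 2, an L position)
n=8: W (go to 3, an L position)
n=9: W (go to 4, an L position)
n=10: W (go to 4, an L position)
n=11: L (options 6(W), 5(W) are all W)
n=12: L (options 7(W), 6(W) are all W)
n=13: L (options 8(W), 7(W) are all W)
n=14: L (options 9(W), 8(W) are all W)
n=15: L (options 10(W), 9(W) are all W)
n=16: W (go to 11, an L position)
From 16, the L positions reachable in one move are: 11.

Remove 5, leaving 11.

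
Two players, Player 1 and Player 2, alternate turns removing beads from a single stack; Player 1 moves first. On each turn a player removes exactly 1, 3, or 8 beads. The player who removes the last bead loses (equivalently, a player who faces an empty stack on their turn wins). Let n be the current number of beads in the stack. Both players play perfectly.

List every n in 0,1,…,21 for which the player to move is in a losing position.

1, 3, 5, 7, 12, 14, 16, 18

Compute win/loss labels from the base case upward. A position with no move is W. Any other position is W if it can reach an L in one move, else L.
n=0: no move; the opponent has just taken the last bead and therefore loses → W
n=1: only reaches 0(W), which is W → L
n=2: reaches L-position 1 → W
n=3: only reaches 2(W), 0(W), all W → L
n=4: reaches L-position 3 → W
n=5: only reaches 4(W), 2(W), all W → L
n=6: reaches L-position 5 → W
n=7: only reaches 6(W), 4(W), all W → L
n=8: reaches L-position 7 → W
n=9: reaches L-position 1 → W
n=10: reaches L-position 7 → W
n=11: reaches L-position 3 → W
n=12: only reaches 11(W), 9(W), 4(W), all W → L
n=13: reaches L-position 12 → W
n=14: only reaches 13(W), 11(W), 6(W), all W → L
n=15: reaches L-position 14 → W
n=16: only reaches 15(W), 13(W), 8(W), all W → L
n=17: reaches L-position 16 → W
n=18: only reaches 17(W), 15(W), 10(W), all W → L
n=19: reaches L-position 18 → W
n=20: reaches L-position 12 → W
n=21: reaches L-position 18 → W
Reading off the rows marked L gives the requested list; there are 8 such values of n.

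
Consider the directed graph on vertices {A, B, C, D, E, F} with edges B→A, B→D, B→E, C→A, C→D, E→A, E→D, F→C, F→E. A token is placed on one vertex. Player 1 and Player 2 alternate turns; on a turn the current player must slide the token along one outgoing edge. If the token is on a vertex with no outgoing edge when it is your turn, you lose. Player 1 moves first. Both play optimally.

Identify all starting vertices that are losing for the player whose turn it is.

A, D, F

Use the standard recursion: the mover loses at a terminal position; elsewhere, the mover wins exactly when some move hands the opponent an L position.
Every edge goes from a vertex to one that appears earlier in the order A, D, E, B, C, F, so processing vertices in that order labels each vertex after all of its successors.
A: no outgoing edge → L
D: no outgoing edge → L
E: →D(L), so W
B: →D(L), so W
C: →D(L), so W
F: →C(W), E(W) — all W, so L
Reading off the rows marked L gives the requested list; there are 3 such vertices.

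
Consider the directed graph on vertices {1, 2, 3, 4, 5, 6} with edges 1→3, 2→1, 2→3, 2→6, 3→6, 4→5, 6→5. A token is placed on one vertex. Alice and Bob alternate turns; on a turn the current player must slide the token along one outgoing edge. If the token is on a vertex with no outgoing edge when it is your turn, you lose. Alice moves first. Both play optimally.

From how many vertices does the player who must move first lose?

Use the standard recursion: the mover loses at a terminal position; elsewhere, the mover wins exactly when some move hands the opponent an L position.
Every edge goes from a vertex to one that appears earlier in the order 5, 6, 4, 3, 1, 2, so processing vertices in that order labels each vertex after all of its successors.
5: no outgoing edge → L
6: →5(L), so W
4: →5(L), so W
3: →6(W) only, which is W, so L
1: →3(L), so W
2: →3(L), so W
The L vertices are 3, 5; that is 2 in all.

2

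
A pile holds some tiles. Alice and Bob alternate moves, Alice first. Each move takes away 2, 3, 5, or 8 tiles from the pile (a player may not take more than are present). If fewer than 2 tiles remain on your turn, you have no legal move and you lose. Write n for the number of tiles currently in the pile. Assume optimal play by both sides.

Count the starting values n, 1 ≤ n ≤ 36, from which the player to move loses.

Compute win/loss labels from the base case upward. A position with no move is L. Any other position is W if it can reach an L in one move, else L.
n=0: no move → L
n=1: no move → L
n=2: W (go to 0, an L position)
n=3: W (go to 1, an L position)
n=4: W (go to 1, an L position)
n=5: W (go to 0, an L position)
n=6: W (go to 1, an L position)
n=7: L (options 5(W), 4(W), 2(W) are all W)
n=8: W (go to 0, an L position)
n=9: W (go to 7, an L position)
n=10: W (go to 7, an L position)
n=11: L (options 9(W), 8(W), 6(W), 3(W) are all W)
n=12: W (go to 7, an L position)
n=13: W (go to 11, an L position)
n=14: W (go to 11, an L position)
n=15: W (go to 7, an L position)
n=16: W (go to 11, an L position)
n=17: L (options 15(W), 14(W), 12(W), 9(W) are all W)
n=18: L (options 16(W), 15(W), 13(W), 10(W) are all W)
n=19: W (go to 17, an L position)
n=20: W (go to 18, an L position)
n=21: W (go to 18, an L position)
n=22: W (go to 17, an L position)
n=23: W (go to 18, an L position)
n=24: L (options 22(W), 21(W), 19(W), 16(W) are all W)
n=25: W (go to 17, an L position)
n=26: W (go to 24, an L position)
n=27: W (go to 24, an L position)
n=28: L (options 26(W), 25(W), 23(W), 20(W) are all W)
n=29: W (go to 24, an L position)
n=30: W (go to 28, an L position)
n=31: W (go to 28, an L position)
n=32: W (go to 24, an L position)
n=33: W (go to 28, an L position)
n=34: L (options 32(W), 31(W), 29(W), 26(W) are all W)
n=35: L (options 33(W), 32(W), 30(W), 27(W) are all W)
n=36: W (go to 34, an L position)
L entries with 1 ≤ n ≤ 36 (n=0 is outside the asked range and is not counted): n = 1, 7, 11, 17, 18, 24, 28, 34, 35; that makes 9.

9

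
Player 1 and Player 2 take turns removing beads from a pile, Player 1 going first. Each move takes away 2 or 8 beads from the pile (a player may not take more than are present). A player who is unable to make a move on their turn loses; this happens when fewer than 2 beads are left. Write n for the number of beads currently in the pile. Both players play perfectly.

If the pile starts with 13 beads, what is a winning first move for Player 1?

Remove 2, leaving 11.

Label each position W (a win for the player to move) or L (a loss). A position with no legal move is L; any other position is W exactly when some move reaches an L, and L when every move reaches a W.
n=0: no move → L
n=1: no move → L
n=2: reaches L-position 0 → W
n=3: reaches L-position 1 → W
n=4: only reaches 2(W), which is W → L
n=5: only reaches 3(W), which is W → L
n=6: reaches L-position 4 → W
n=7: reaches L-position 5 → W
n=8: reaches L-position 0 → W
n=9: reaches L-position 1 → W
n=10: only reaches 8(W), 2(W), all W → L
n=11: only reaches 9(W), 3(W), all W → L
n=12: reaches L-position 10 → W
n=13: reaches L-position 11 → W
From 13, the L positions reachable in one move are: 11, 5. Any move reaching one of these is winning.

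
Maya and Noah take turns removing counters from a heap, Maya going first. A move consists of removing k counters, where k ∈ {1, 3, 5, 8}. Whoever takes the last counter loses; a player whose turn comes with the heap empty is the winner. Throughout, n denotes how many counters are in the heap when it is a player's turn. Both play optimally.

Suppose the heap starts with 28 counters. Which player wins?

Compute win/loss labels from the base case upward. A position with no move is W. Any other position is W if it can reach an L in one move, else L.
n=0: no move; the opponent has just taken the last counter and therefore loses → W
n=1: →0(W) only, which is W, so L
n=2: →1(L), so W
n=3: →2(W), 0(W) — all W, so L
n=4: →3(L), so W
n=5: →4(W), 2(W), 0(W) — all W, so L
n=6: →5(L), so W
n=7: →6(W), 4(W), 2(W) — all W, so L
n=8: →7(L), so W
n=9: →1(L), so W
n=10: →7(L), so W
n=11: →3(L), so W
n=12: →7(L), so W
n=13: →5(L), so W
n=14: →13(W), 11(W), 9(W), 6(W) — all W, so L
n=15: →14(L), so W
n=16: →15(W), 13(W), 11(W), 8(W) — all W, so L
n=17: →16(L), so W
n=18: →17(W), 15(W), 13(W), 10(W) — all W, so L
n=19: →18(L), so W
n=20: →19(W), 17(W), 15(W), 12(W) — all W, so L
n=21: →20(L), so W
n=22: →14(L), so W
n=23: →20(L), so W
n=24: →16(L), so W
n=25: →20(L), so W
n=26: →18(L), so W
n=27: →26(W), 24(W), 22(W), 19(W) — all W, so L
n=28: →27(L), so W
From 28 Maya can remove 1, leaving 27, reaching an L position.

Maya wins.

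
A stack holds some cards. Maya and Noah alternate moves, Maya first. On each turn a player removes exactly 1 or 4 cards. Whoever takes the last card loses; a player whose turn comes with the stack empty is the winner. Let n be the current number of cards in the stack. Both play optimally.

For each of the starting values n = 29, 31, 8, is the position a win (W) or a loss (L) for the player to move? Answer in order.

Use the standard recursion: the mover wins at a terminal position; elsewhere, the mover wins exactly when some move hands the opponent an L position.
n=0: no move; the opponent has just taken the last card and therefore loses → W
n=1: only reaches 0(W), which is W → L
n=2: reaches L-position 1 → W
n=3: only reaches 2(W), which is W → L
n=4: reaches L-position 3 → W
n=5: reaches L-position 1 → W
n=6: only reaches 5(W), 2(W), all W → L
n=7: reaches L-position 6 → W
n=8: only reaches 7(W), 4(W), all W → L
n=9: reaches L-position 8 → W
n=10: reaches L-position 6 → W
n=11: only reaches 10(W), 7(W), all W → L
n=12: reaches L-position 11 → W
n=13: only reaches 12(W), 9(W), all W → L
n=14: reaches L-position 13 → W
n=15: reaches L-position 11 → W
n=16: only reaches 15(W), 12(W), all W → L
n=17: reaches L-position 16 → W
n=18: only reaches 17(W), 14(W), all W → L
n=19: reaches L-position 18 → W
n=20: reaches L-position 16 → W
n=21: only reaches 20(W), 17(W), all W → L
n=22: reaches L-position 21 → W
n=23: only reaches 22(W), 19(W), all W → L
n=24: reaches L-position 23 → W
n=25: reaches L-position 21 → W
n=26: only reaches 25(W), 22(W), all W → L
n=27: reaches L-position 26 → W
n=28: only reaches 27(W), 24(W), all W → L
n=29: reaches L-position 28 → W
n=30: reaches L-position 26 → W
n=31: only reaches 30(W), 27(W), all W → L

29: W, 31: L, 8: L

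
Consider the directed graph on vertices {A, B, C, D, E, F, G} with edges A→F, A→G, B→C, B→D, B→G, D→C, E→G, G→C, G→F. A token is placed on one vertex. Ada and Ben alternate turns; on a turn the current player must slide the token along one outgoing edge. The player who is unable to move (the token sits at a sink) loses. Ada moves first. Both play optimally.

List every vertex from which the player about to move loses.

C, E, F

Positions with no move are L. A position that does have a move is losing for the player to move precisely when every available move leads to a winning position for the opponent. Fill in the labels:
Every edge goes from a vertex to one that appears earlier in the order C, F, G, E, A, D, B, so processing vertices in that order labels each vertex after all of its successors.
C: no outgoing edge → L
F: no outgoing edge → L
G: →F(L), so W
E: →G(W) only, which is W, so L
A: →F(L), so W
D: →C(L), so W
B: →C(L), so W
Reading off the rows marked L gives the requested list; there are 3 such vertices.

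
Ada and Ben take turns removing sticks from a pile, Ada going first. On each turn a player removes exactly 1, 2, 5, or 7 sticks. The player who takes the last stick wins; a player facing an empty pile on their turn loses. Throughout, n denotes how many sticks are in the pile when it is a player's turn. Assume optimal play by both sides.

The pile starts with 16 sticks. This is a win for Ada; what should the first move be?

Work bottom-up. With no move the player to move loses. Otherwise the position is W if at least one move leads to an L position for the opponent, and L if every move leads to a W.
n=0: no move → L
n=1: reaches L-position 0 → W
n=2: reaches L-position 0 → W
n=3: only reaches 2(W), 1(W), all W → L
n=4: reaches L-position 3 → W
n=5: reaches L-position 3 → W
n=6: only reaches 5(W), 4(W), 1(W), all W → L
n=7: reaches L-position 6 → W
n=8: reaches L-position 6 → W
n=9: only reaches 8(W), 7(W), 4(W), 2(W), all W → L
n=10: reaches L-position 9 → W
n=11: reaches L-position 9 → W
n=12: only reaches 11(W), 10(W), 7(W), 5(W), all W → L
n=13: reaches L-position 12 → W
n=14: reaches L-position 12 → W
n=15: only reaches 14(W), 13(W), 10(W), 8(W), all W → L
n=16: reaches L-position 15 → W
From 16, the L positions reachable in one move are: 15, 9. Any move reaching one of these is winning.

Remove 1, leaving 15.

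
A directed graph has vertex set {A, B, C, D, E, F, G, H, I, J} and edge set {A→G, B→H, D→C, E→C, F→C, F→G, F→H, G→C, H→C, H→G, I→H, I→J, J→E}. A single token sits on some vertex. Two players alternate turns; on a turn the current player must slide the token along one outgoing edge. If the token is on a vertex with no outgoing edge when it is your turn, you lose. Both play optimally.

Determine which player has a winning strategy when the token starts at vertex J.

The second player wins.

Use the standard recursion: the mover loses at a terminal position; elsewhere, the mover wins exactly when some move hands the opponent an L position.
Every edge goes from a vertex to one that appears earlier in the order C, E, G, H, B, J, F, A, I, D, so processing vertices in that order labels each vertex after all of its successors.
C: no outgoing edge → L
E: can move to C, which is L ⇒ W
G: can move to C, which is L ⇒ W
H: can move to C, which is L ⇒ W
B: the only move is to H(W), a W ⇒ L
J: the only move is to E(W), a W ⇒ L
F: can move to C, which is L ⇒ W
A: the only move is to G(W), a W ⇒ L
I: can move to J, which is L ⇒ W
D: can move to C, which is L ⇒ W
The starting position J is L: whatever the player to move does, the opponent receives a W position.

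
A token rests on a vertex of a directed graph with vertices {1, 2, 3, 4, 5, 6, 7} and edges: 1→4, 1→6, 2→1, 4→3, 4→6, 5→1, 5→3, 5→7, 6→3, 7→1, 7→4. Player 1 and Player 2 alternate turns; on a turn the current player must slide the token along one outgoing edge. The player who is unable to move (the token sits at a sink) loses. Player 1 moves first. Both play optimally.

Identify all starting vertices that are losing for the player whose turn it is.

1, 3

Compute win/loss labels from the base case upward. A position with no move is L. Any other position is W if it can reach an L in one move, else L.
Every edge goes from a vertex to one that appears earlier in the order 3, 6, 4, 1, 7, 2, 5, so processing vertices in that order labels each vertex after all of its successors.
3: no outgoing edge → L
6: can move to 3, which is L ⇒ W
4: can move to 3, which is L ⇒ W
1: moves to 4(W), 6(W); every one is W ⇒ L
7: can move to 1, which is L ⇒ W
2: can move to 1, which is L ⇒ W
5: can move to 1, which is L ⇒ W
The losing starting vertices are exactly the entries labelled L in this table (2 of them).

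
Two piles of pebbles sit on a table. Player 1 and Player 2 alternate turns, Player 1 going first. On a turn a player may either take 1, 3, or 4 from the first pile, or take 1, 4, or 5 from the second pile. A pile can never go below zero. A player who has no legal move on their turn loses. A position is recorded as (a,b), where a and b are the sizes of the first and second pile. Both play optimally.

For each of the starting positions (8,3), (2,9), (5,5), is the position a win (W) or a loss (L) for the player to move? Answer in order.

Classify positions by backward induction: terminal positions (no move available) are L. From any other position, the mover wins iff some move reaches an L.
No move ever increases a pile, so every position that can arise here has a ≤ 8 and b ≤ 9; it is enough to label the cells with 0 ≤ a ≤ 8 and 0 ≤ b ≤ 9.
Every move lowers a or b (never raises either), so fill the grid row by row in increasing a, and left to right within a row: each cell's successors are then already labelled.
      b=0  b=1  b=2  b=3  b=4  b=5  b=6  b=7  b=8  b=9
a=0:    L    W    L    W    W    W    W    W    L    W
a=1:    W    L    W    L    W    W    W    W    W    L
a=2:    L    W    L    W    W    W    W    W    L    W
a=3:    W    L    W    L    W    W    W    W    W    L
a=4:    W    W    W    W    L    W    L    W    W    W
a=5:    W    W    W    W    W    L    W    L    W    W
a=6:    W    W    W    W    L    W    L    W    W    W
a=7:    L    W    L    W    W    W    W    W    L    W
a=8:    W    L    W    L    W    W    W    W    W    L
Cells with no legal move (terminal, hence L): (0,0).
The remaining L cells, each justified by listing all of its moves:
(0,2): L (sole option (0,1)(W) is W)
(0,8): L (options (0,7)(W), (0,4)(W), (0,3)(W) are all W)
(1,1): L (options (0,1)(W), (1,0)(W) are all W)
(1,3): L (options (0,3)(W), (1,2)(W) are all W)
(1,9): L (options (0,9)(W), (1,8)(W), (1,5)(W), (1,4)(W) are all W)
(2,0): L (sole option (1,0)(W) is W)
(2,2): L (options (1,2)(W), (2,1)(W) are all W)
(2,8): L (options (1,8)(W), (2,7)(W), (2,4)(W), (2,3)(W) are all W)
(3,1): L (options (2,1)(W), (0,1)(W), (3,0)(W) are all W)
(3,3): L (options (2,3)(W), (0,3)(W), (3,2)(W) are all W)
(3,9): L (options (2,9)(W), (0,9)(W), (3,8)(W), (3,5)(W), (3,4)(W) are all W)
(4,4): L (options (3,4)(W), (1,4)(W), (0,4)(W), (4,3)(W), (4,0)(W) are all W)
(4,6): L (options (3,6)(W), (1,6)(W), (0,6)(W), (4,5)(W), (4,2)(W), (4,1)(W) are all W)
(5,5): L (options (4,5)(W), (2,5)(W), (1,5)(W), (5,4)(W), (5,1)(W), (5,0)(W) are all W)
(5,7): L (options (4,7)(W), (2,7)(W), (1,7)(W), (5,6)(W), (5,3)(W), (5,2)(W) are all W)
(6,4): L (options (5,4)(W), (3,4)(W), (2,4)(W), (6,3)(W), (6,0)(W) are all W)
(6,6): L (options (5,6)(W), (3,6)(W), (2,6)(W), (6,5)(W), (6,2)(W), (6,1)(W) are all W)
(7,0): L (options (6,0)(W), (4,0)(W), (3,0)(W) are all W)
(7,2): L (options (6,2)(W), (4,2)(W), (3,2)(W), (7,1)(W) are all W)
(7,8): L (options (6,8)(W), (4,8)(W), (3,8)(W), (7,7)(W), (7,4)(W), (7,3)(W) are all W)
(8,1): L (options (7,1)(W), (5,1)(W), (4,1)(W), (8,0)(W) are all W)
(8,3): L (options (7,3)(W), (5,3)(W), (4,3)(W), (8,2)(W) are all W)
(8,9): L (options (7,9)(W), (5,9)(W), (4,9)(W), (8,8)(W), (8,5)(W), (8,4)(W) are all W)
Every other cell has at least one move into one of the L cells above, so it is W.
(8,3): one of the L cells justified above, so L
(2,9): the move to (1,9) reaches an L cell, so W
(5,5): one of the L cells justified above, so L

(8,3): L, (2,9): W, (5,5): L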